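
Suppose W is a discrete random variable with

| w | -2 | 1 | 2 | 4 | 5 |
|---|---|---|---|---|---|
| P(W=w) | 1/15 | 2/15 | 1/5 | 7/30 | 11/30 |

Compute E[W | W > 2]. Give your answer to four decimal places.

P(W > 2) = 7/30 + 11/30 = 3/5.
E[W | W > 2] = [4·7/30 + 5·11/30] / (3/5)
 = 83/30 / (3/5)
 = 83/18

4.6111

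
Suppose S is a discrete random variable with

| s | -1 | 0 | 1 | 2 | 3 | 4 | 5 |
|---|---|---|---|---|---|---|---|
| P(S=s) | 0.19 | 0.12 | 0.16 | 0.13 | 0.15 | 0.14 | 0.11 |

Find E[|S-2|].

E[|S-2|] = Σ |s-2|·P(S=s)
 = 3·0.19 + 2·0.12 + 1·0.16 + 0·0.13 + 1·0.15 + 2·0.14 + 3·0.11
 = 0.57 + 0.24 + 0.16 + 0 + 0.15 + 0.28 + 0.33
 = 1.73

1.73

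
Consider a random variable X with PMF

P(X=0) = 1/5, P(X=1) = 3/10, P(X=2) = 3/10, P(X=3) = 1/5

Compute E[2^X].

E[2^X] = Σ 2^x·P(X=x)
 = 1·1/5 + 2·3/10 + 4·3/10 + 8·1/5
 = 1/5 + 3/5 + 6/5 + 8/5
 = 18/5

3.6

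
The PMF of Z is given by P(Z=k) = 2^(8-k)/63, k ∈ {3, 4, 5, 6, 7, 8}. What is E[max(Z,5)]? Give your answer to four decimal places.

5.1746

E[max(Z,5)] = Σ max(z,5)·P(Z=z)
 = 5·32/63 + 5·16/63 + 5·8/63 + 6·4/63 + 7·2/63 + 8·1/63
 = 160/63 + 80/63 + 40/63 + 8/21 + 2/9 + 8/63
 = 326/63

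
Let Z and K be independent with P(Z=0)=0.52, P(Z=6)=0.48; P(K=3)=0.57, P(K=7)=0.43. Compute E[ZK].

13.5936

E[ZK] = Σ_z Σ_k zk · P(Z=z)P(K=k)
 = 0·0.2964 + 0·0.2236 + 18·0.2736 + 42·0.2064
 = 0 + 0 + 4.9248 + 8.6688
 = 13.5936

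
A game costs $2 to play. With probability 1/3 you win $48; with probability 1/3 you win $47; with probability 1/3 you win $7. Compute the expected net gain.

E[payout] = 48·1/3 + 47·1/3 + 7·1/3
 = 16 + 47/3 + 7/3
 = 34
Net = 34 - 2 = 32

32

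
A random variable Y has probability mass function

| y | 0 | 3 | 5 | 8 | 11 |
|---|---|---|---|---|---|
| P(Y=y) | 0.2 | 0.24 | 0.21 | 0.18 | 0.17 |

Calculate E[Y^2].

E[Y^2] = Σ y^2·P(Y=y)
 = 0·0.2 + 9·0.24 + 25·0.21 + 64·0.18 + 121·0.17
 = 0 + 2.16 + 5.25 + 11.52 + 20.57
 = 39.5

39.5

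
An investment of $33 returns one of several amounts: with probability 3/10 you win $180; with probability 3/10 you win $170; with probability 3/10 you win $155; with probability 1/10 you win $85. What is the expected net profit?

E[payout] = 180·3/10 + 170·3/10 + 155·3/10 + 85·1/10
 = 54 + 51 + 93/2 + 17/2
 = 160
Net = 160 - 33 = 127

127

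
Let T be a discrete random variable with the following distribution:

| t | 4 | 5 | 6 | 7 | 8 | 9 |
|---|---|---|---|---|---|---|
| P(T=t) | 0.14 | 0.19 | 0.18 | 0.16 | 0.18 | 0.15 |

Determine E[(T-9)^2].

8.98

E[(T-9)^2] = Σ (t-9)^2·P(T=t)
 = 25·0.14 + 16·0.19 + 9·0.18 + 4·0.16 + 1·0.18 + 0·0.15
 = 3.5 + 3.04 + 1.62 + 0.64 + 0.18 + 0
 = 8.98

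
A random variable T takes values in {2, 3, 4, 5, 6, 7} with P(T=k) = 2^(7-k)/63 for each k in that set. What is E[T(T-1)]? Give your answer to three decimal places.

E[T(T-1)] = Σ t(t-1)·P(T=t)
 = 2·32/63 + 6·16/63 + 12·8/63 + 20·4/63 + 30·2/63 + 42·1/63
 = 64/63 + 32/21 + 32/21 + 80/63 + 20/21 + 2/3
 = 146/21

6.952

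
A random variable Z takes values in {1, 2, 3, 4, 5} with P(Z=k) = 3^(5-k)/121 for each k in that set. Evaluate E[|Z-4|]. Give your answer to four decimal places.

E[|Z-4|] = Σ |z-4|·P(Z=z)
 = 3·81/121 + 2·27/121 + 1·9/121 + 0·3/121 + 1·1/121
 = 243/121 + 54/121 + 9/121 + 0 + 1/121
 = 307/121

2.5372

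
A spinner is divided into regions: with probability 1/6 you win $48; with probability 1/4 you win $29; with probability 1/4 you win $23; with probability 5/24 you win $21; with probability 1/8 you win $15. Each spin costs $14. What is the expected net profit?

13.25

E[payout] = 48·1/6 + 29·1/4 + 23·1/4 + 21·5/24 + 15·1/8
 = 8 + 29/4 + 23/4 + 35/8 + 15/8
 = 109/4
Net = 109/4 - 14 = 53/4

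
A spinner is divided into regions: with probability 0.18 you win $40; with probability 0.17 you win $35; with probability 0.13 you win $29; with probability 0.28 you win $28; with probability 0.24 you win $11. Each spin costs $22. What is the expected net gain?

E[payout] = 40·0.18 + 35·0.17 + 29·0.13 + 28·0.28 + 11·0.24
 = 7.2 + 5.95 + 3.77 + 7.84 + 2.64
 = 27.4
Net = 27.4 - 22 = 5.4

5.4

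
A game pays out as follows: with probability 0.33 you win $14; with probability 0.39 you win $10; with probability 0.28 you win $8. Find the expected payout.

E[payout] = 14·0.33 + 10·0.39 + 8·0.28
 = 4.62 + 3.9 + 2.24
 = 10.76

10.76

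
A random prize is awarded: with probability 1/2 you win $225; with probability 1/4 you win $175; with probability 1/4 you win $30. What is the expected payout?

E[payout] = 225·1/2 + 175·1/4 + 30·1/4
 = 225/2 + 175/4 + 15/2
 = 655/4

163.75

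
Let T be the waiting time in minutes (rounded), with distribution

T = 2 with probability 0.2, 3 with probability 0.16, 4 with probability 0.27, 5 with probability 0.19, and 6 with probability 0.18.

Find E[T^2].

17.79

E[T^2] = Σ t^2·P(T=t)
 = 4·0.2 + 9·0.16 + 16·0.27 + 25·0.19 + 36·0.18
 = 0.8 + 1.44 + 4.32 + 4.75 + 6.48
 = 17.79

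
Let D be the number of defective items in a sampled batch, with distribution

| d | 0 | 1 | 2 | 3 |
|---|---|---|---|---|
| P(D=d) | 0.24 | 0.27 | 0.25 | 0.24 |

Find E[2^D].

3.7

E[2^D] = Σ 2^d·P(D=d)
 = 1·0.24 + 2·0.27 + 4·0.25 + 8·0.24
 = 0.24 + 0.54 + 1 + 1.92
 = 3.7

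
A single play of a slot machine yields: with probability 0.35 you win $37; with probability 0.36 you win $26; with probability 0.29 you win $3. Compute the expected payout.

23.18

E[payout] = 37·0.35 + 26·0.36 + 3·0.29
 = 12.95 + 9.36 + 0.87
 = 23.18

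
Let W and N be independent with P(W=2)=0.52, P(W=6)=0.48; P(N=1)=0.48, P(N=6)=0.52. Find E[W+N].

E[W+N] = Σ_w Σ_n (w+n) · P(W=w)P(N=n)
 = 3·0.2496 + 8·0.2704 + 7·0.2304 + 12·0.2496
 = 0.7488 + 2.1632 + 1.6128 + 2.9952
 = 7.52

7.52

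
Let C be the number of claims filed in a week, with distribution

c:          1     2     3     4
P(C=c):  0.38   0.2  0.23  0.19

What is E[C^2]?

E[C^2] = Σ c^2·P(C=c)
 = 1·0.38 + 4·0.2 + 9·0.23 + 16·0.19
 = 0.38 + 0.8 + 2.07 + 3.04
 = 6.29

6.29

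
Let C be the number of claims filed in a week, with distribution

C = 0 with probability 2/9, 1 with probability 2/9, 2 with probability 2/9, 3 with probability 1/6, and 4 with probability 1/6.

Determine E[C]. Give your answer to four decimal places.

1.8333

E[C] = Σ c·P(C=c)
 = 0·2/9 + 1·2/9 + 2·2/9 + 3·1/6 + 4·1/6
 = 0 + 2/9 + 4/9 + 1/2 + 2/3
 = 11/6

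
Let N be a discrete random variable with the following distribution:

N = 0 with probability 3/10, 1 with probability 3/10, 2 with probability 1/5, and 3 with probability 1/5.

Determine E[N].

1.3

E[N] = Σ n·P(N=n)
 = 0·3/10 + 1·3/10 + 2·1/5 + 3·1/5
 = 0 + 3/10 + 2/5 + 3/5
 = 13/10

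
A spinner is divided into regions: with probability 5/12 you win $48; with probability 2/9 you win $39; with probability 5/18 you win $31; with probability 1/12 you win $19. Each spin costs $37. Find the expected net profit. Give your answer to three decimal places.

E[payout] = 48·5/12 + 39·2/9 + 31·5/18 + 19·1/12
 = 20 + 26/3 + 155/18 + 19/12
 = 1399/36
Net = 1399/36 - 37 = 67/36

1.861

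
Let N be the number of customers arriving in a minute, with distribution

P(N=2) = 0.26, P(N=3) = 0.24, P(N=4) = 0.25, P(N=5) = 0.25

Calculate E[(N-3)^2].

1.51

E[(N-3)^2] = Σ (n-3)^2·P(N=n)
 = 1·0.26 + 0·0.24 + 1·0.25 + 4·0.25
 = 0.26 + 0 + 0.25 + 1
 = 1.51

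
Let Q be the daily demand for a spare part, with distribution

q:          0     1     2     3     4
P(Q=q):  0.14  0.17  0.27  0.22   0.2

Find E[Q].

E[Q] = Σ q·P(Q=q)
 = 0·0.14 + 1·0.17 + 2·0.27 + 3·0.22 + 4·0.2
 = 0 + 0.17 + 0.54 + 0.66 + 0.8
 = 2.17

2.17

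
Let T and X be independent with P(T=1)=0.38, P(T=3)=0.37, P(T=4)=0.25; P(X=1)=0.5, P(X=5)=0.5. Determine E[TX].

7.47

E[TX] = Σ_t Σ_x tx · P(T=t)P(X=x)
 = 1·0.19 + 5·0.19 + 3·0.185 + 15·0.185 + 4·0.125 + 20·0.125
 = 0.19 + 0.95 + 0.555 + 2.775 + 0.5 + 2.5
 = 7.47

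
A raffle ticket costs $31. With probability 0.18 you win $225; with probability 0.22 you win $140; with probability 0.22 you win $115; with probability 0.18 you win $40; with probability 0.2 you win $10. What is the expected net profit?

E[payout] = 225·0.18 + 140·0.22 + 115·0.22 + 40·0.18 + 10·0.2
 = 40.5 + 30.8 + 25.3 + 7.2 + 2
 = 105.8
Net = 105.8 - 31 = 74.8

74.8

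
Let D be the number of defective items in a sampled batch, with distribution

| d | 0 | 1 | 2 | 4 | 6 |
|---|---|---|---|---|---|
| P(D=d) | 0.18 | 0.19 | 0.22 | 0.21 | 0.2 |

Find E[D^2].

E[D^2] = Σ d^2·P(D=d)
 = 0·0.18 + 1·0.19 + 4·0.22 + 16·0.21 + 36·0.2
 = 0 + 0.19 + 0.88 + 3.36 + 7.2
 = 11.63

11.63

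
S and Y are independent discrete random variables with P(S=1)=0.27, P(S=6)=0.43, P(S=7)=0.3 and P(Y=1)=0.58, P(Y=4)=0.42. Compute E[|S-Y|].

3.3704

E[|S-Y|] = Σ_s Σ_y |s-y| · P(S=s)P(Y=y)
 = 0·0.1566 + 3·0.1134 + 5·0.2494 + 2·0.1806 + 6·0.174 + 3·0.126
 = 0 + 0.3402 + 1.247 + 0.3612 + 1.044 + 0.378
 = 3.3704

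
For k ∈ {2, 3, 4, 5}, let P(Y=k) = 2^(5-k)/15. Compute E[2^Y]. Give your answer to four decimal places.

E[2^Y] = Σ 2^y·P(Y=y)
 = 4·8/15 + 8·4/15 + 16·2/15 + 32·1/15
 = 32/15 + 32/15 + 32/15 + 32/15
 = 128/15

8.5333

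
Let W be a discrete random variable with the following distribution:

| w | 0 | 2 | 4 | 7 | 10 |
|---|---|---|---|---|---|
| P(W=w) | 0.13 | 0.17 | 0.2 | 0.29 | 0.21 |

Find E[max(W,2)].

E[max(W,2)] = Σ max(w,2)·P(W=w)
 = 2·0.13 + 2·0.17 + 4·0.2 + 7·0.29 + 10·0.21
 = 0.26 + 0.34 + 0.8 + 2.03 + 2.1
 = 5.53

5.53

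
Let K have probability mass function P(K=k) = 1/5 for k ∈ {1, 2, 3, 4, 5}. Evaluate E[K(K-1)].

E[K(K-1)] = Σ k(k-1)·P(K=k)
 = 0·1/5 + 2·1/5 + 6·1/5 + 12·1/5 + 20·1/5
 = 0 + 2/5 + 6/5 + 12/5 + 4
 = 8

8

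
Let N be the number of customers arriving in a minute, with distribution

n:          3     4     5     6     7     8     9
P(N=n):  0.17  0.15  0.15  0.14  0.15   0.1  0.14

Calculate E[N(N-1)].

E[N(N-1)] = Σ n(n-1)·P(N=n)
 = 6·0.17 + 12·0.15 + 20·0.15 + 30·0.14 + 42·0.15 + 56·0.1 + 72·0.14
 = 1.02 + 1.8 + 3 + 4.2 + 6.3 + 5.6 + 10.08
 = 32

32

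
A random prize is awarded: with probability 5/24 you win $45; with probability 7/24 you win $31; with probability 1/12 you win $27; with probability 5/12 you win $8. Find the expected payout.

E[payout] = 45·5/24 + 31·7/24 + 27·1/12 + 8·5/12
 = 75/8 + 217/24 + 9/4 + 10/3
 = 24

24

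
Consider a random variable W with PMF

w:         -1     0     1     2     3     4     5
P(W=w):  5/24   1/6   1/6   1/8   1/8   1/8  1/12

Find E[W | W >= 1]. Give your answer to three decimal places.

2.733

P(W >= 1) = 1/6 + 1/8 + 1/8 + 1/8 + 1/12 = 5/8.
E[W | W >= 1] = [1·1/6 + 2·1/8 + 3·1/8 + 4·1/8 + 5·1/12] / (5/8)
 = 41/24 / (5/8)
 = 41/15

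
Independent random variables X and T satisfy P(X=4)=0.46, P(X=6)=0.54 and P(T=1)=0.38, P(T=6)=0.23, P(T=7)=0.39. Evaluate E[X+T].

9.57

E[X+T] = Σ_x Σ_t (x+t) · P(X=x)P(T=t)
 = 5·0.1748 + 10·0.1058 + 11·0.1794 + 7·0.2052 + 12·0.1242 + 13·0.2106
 = 0.874 + 1.058 + 1.9734 + 1.4364 + 1.4904 + 2.7378
 = 9.57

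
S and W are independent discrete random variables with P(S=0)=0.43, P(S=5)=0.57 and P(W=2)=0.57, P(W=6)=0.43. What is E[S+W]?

6.57

E[S+W] = Σ_s Σ_w (s+w) · P(S=s)P(W=w)
 = 2·0.2451 + 6·0.1849 + 7·0.3249 + 11·0.2451
 = 0.4902 + 1.1094 + 2.2743 + 2.6961
 = 6.57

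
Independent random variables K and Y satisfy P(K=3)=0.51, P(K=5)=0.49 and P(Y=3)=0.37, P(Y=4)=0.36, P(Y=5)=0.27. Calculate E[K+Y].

E[K+Y] = Σ_k Σ_y (k+y) · P(K=k)P(Y=y)
 = 6·0.1887 + 7·0.1836 + 8·0.1377 + 8·0.1813 + 9·0.1764 + 10·0.1323
 = 1.1322 + 1.2852 + 1.1016 + 1.4504 + 1.5876 + 1.323
 = 7.88

7.88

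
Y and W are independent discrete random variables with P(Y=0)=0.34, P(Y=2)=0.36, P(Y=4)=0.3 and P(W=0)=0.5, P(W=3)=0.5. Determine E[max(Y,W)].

E[max(Y,W)] = Σ_y Σ_w max(y,w) · P(Y=y)P(W=w)
 = 0·0.17 + 3·0.17 + 2·0.18 + 3·0.18 + 4·0.15 + 4·0.15
 = 0 + 0.51 + 0.36 + 0.54 + 0.6 + 0.6
 = 2.61

2.61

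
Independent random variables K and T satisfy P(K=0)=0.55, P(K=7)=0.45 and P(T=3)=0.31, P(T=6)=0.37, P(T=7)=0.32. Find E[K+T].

8.54

E[K+T] = Σ_k Σ_t (k+t) · P(K=k)P(T=t)
 = 3·0.1705 + 6·0.2035 + 7·0.176 + 10·0.1395 + 13·0.1665 + 14·0.144
 = 0.5115 + 1.221 + 1.232 + 1.395 + 2.1645 + 2.016
 = 8.54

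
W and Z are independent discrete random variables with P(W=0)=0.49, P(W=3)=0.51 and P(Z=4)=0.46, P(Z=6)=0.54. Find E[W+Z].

6.61

E[W+Z] = Σ_w Σ_z (w+z) · P(W=w)P(Z=z)
 = 4·0.2254 + 6·0.2646 + 7·0.2346 + 9·0.2754
 = 0.9016 + 1.5876 + 1.6422 + 2.4786
 = 6.61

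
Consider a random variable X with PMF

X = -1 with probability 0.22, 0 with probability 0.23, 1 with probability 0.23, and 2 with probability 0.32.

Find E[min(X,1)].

0.33

E[min(X,1)] = Σ min(x,1)·P(X=x)
 = (-1)·0.22 + 0·0.23 + 1·0.23 + 1·0.32
 = (-0.22) + 0 + 0.23 + 0.32
 = 0.33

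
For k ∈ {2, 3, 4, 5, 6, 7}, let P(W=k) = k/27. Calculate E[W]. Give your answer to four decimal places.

5.1481

E[W] = Σ w·P(W=w)
 = 2·2/27 + 3·1/9 + 4·4/27 + 5·5/27 + 6·2/9 + 7·7/27
 = 4/27 + 1/3 + 16/27 + 25/27 + 4/3 + 49/27
 = 139/27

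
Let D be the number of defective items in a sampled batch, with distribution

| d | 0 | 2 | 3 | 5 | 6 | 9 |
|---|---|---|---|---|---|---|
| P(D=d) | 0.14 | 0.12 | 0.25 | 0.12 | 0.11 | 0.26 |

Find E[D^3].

E[D^3] = Σ d^3·P(D=d)
 = 0·0.14 + 8·0.12 + 27·0.25 + 125·0.12 + 216·0.11 + 729·0.26
 = 0 + 0.96 + 6.75 + 15 + 23.76 + 189.54
 = 236.01

236.01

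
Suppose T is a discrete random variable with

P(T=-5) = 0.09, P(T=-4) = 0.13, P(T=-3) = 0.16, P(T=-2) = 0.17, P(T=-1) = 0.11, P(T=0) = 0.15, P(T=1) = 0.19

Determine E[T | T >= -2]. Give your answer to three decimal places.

P(T >= -2) = 0.17 + 0.11 + 0.15 + 0.19 = 0.62.
E[T | T >= -2] = [(-2)·0.17 + (-1)·0.11 + 0·0.15 + 1·0.19] / 0.62
 = -0.26 / 0.62
 = -13/31

-0.419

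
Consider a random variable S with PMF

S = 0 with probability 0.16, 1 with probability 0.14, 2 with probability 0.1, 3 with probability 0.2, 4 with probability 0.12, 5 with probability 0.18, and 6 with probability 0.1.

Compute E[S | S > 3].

4.95

P(S > 3) = 0.12 + 0.18 + 0.1 = 0.4.
E[S | S > 3] = [4·0.12 + 5·0.18 + 6·0.1] / 0.4
 = 1.98 / 0.4
 = 99/20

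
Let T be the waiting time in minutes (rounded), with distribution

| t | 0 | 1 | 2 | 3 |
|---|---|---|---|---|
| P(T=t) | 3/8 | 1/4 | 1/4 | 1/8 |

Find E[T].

E[T] = Σ t·P(T=t)
 = 0·3/8 + 1·1/4 + 2·1/4 + 3·1/8
 = 0 + 1/4 + 1/2 + 3/8
 = 9/8

1.125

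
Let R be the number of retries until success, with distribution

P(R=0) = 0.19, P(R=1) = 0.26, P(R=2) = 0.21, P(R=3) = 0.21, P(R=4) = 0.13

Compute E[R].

1.83

E[R] = Σ r·P(R=r)
 = 0·0.19 + 1·0.26 + 2·0.21 + 3·0.21 + 4·0.13
 = 0 + 0.26 + 0.42 + 0.63 + 0.52
 = 1.83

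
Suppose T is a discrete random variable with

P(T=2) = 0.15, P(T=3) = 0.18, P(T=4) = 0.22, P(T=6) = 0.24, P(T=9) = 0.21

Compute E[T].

E[T] = Σ t·P(T=t)
 = 2·0.15 + 3·0.18 + 4·0.22 + 6·0.24 + 9·0.21
 = 0.3 + 0.54 + 0.88 + 1.44 + 1.89
 = 5.05

5.05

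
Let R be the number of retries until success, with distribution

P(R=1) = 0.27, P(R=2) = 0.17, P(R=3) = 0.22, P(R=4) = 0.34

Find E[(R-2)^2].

1.85

E[(R-2)^2] = Σ (r-2)^2·P(R=r)
 = 1·0.27 + 0·0.17 + 1·0.22 + 4·0.34
 = 0.27 + 0 + 0.22 + 1.36
 = 1.85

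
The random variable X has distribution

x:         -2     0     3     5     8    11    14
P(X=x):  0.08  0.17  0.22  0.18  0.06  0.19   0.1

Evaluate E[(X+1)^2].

E[(X+1)^2] = Σ (x+1)^2·P(X=x)
 = 1·0.08 + 1·0.17 + 16·0.22 + 36·0.18 + 81·0.06 + 144·0.19 + 225·0.1
 = 0.08 + 0.17 + 3.52 + 6.48 + 4.86 + 27.36 + 22.5
 = 64.97

64.97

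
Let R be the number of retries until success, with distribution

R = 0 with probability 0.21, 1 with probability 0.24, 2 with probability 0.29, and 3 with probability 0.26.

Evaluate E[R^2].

3.74

E[R^2] = Σ r^2·P(R=r)
 = 0·0.21 + 1·0.24 + 4·0.29 + 9·0.26
 = 0 + 0.24 + 1.16 + 2.34
 = 3.74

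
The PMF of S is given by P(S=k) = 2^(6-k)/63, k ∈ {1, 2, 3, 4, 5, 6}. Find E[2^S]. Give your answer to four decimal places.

6.0952

E[2^S] = Σ 2^s·P(S=s)
 = 2·32/63 + 4·16/63 + 8·8/63 + 16·4/63 + 32·2/63 + 64·1/63
 = 64/63 + 64/63 + 64/63 + 64/63 + 64/63 + 64/63
 = 128/21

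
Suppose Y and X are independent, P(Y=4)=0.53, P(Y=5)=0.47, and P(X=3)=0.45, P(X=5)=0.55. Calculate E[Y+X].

8.57

E[Y+X] = Σ_y Σ_x (y+x) · P(Y=y)P(X=x)
 = 7·0.2385 + 9·0.2915 + 8·0.2115 + 10·0.2585
 = 1.6695 + 2.6235 + 1.692 + 2.585
 = 8.57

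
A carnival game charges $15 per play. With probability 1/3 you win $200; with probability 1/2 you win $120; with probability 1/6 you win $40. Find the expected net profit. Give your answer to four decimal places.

118.3333

E[payout] = 200·1/3 + 120·1/2 + 40·1/6
 = 200/3 + 60 + 20/3
 = 400/3
Net = 400/3 - 15 = 355/3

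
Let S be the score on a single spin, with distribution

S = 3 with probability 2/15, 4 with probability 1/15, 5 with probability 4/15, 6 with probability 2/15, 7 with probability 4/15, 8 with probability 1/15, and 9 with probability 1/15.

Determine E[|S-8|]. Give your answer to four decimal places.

E[|S-8|] = Σ |s-8|·P(S=s)
 = 5·2/15 + 4·1/15 + 3·4/15 + 2·2/15 + 1·4/15 + 0·1/15 + 1·1/15
 = 2/3 + 4/15 + 4/5 + 4/15 + 4/15 + 0 + 1/15
 = 7/3

2.3333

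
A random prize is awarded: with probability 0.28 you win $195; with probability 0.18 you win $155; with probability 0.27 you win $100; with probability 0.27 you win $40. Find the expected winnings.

E[payout] = 195·0.28 + 155·0.18 + 100·0.27 + 40·0.27
 = 54.6 + 27.9 + 27 + 10.8
 = 120.3

120.3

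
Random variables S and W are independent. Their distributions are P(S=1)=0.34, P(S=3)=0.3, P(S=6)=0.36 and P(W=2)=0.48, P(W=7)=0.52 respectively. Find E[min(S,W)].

E[min(S,W)] = Σ_s Σ_w min(s,w) · P(S=s)P(W=w)
 = 1·0.1632 + 1·0.1768 + 2·0.144 + 3·0.156 + 2·0.1728 + 6·0.1872
 = 0.1632 + 0.1768 + 0.288 + 0.468 + 0.3456 + 1.1232
 = 2.5648

2.5648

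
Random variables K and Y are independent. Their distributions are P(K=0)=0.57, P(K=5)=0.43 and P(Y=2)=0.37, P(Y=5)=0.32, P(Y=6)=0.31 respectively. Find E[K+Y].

E[K+Y] = Σ_k Σ_y (k+y) · P(K=k)P(Y=y)
 = 2·0.2109 + 5·0.1824 + 6·0.1767 + 7·0.1591 + 10·0.1376 + 11·0.1333
 = 0.4218 + 0.912 + 1.0602 + 1.1137 + 1.376 + 1.4663
 = 6.35

6.35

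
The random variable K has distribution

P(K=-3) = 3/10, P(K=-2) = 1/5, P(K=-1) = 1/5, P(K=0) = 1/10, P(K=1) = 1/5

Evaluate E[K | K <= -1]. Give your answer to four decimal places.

P(K <= -1) = 3/10 + 1/5 + 1/5 = 7/10.
E[K | K <= -1] = [(-3)·3/10 + (-2)·1/5 + (-1)·1/5] / (7/10)
 = -3/2 / (7/10)
 = -15/7

-2.1429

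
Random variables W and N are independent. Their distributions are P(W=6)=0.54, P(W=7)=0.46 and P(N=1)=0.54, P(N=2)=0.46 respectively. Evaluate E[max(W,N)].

E[max(W,N)] = Σ_w Σ_n max(w,n) · P(W=w)P(N=n)
 = 6·0.2916 + 6·0.2484 + 7·0.2484 + 7·0.2116
 = 1.7496 + 1.4904 + 1.7388 + 1.4812
 = 6.46

6.46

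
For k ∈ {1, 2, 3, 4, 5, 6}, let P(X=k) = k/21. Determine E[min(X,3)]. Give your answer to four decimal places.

2.8095

E[min(X,3)] = Σ min(x,3)·P(X=x)
 = 1·1/21 + 2·2/21 + 3·1/7 + 3·4/21 + 3·5/21 + 3·2/7
 = 1/21 + 4/21 + 3/7 + 4/7 + 5/7 + 6/7
 = 59/21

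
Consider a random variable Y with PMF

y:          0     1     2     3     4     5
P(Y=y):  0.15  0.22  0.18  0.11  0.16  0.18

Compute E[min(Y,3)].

1.93

E[min(Y,3)] = Σ min(y,3)·P(Y=y)
 = 0·0.15 + 1·0.22 + 2·0.18 + 3·0.11 + 3·0.16 + 3·0.18
 = 0 + 0.22 + 0.36 + 0.33 + 0.48 + 0.54
 = 1.93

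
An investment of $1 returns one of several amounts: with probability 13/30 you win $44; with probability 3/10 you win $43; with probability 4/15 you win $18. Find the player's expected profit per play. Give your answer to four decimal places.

35.7667

E[payout] = 44·13/30 + 43·3/10 + 18·4/15
 = 286/15 + 129/10 + 24/5
 = 1103/30
Net = 1103/30 - 1 = 1073/30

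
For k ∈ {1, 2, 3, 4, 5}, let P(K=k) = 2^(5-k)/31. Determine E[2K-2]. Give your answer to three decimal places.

1.677

E[2K-2] = Σ (2k-2)·P(K=k)
 = 0·16/31 + 2·8/31 + 4·4/31 + 6·2/31 + 8·1/31
 = 0 + 16/31 + 16/31 + 12/31 + 8/31
 = 52/31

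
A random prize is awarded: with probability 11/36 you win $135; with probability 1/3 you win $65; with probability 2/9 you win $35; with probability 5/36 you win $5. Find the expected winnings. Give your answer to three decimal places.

71.389

E[payout] = 135·11/36 + 65·1/3 + 35·2/9 + 5·5/36
 = 165/4 + 65/3 + 70/9 + 25/36
 = 1285/18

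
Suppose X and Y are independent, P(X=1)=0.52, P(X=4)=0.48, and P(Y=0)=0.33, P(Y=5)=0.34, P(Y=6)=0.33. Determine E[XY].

8.9792

E[XY] = Σ_x Σ_y xy · P(X=x)P(Y=y)
 = 0·0.1716 + 5·0.1768 + 6·0.1716 + 0·0.1584 + 20·0.1632 + 24·0.1584
 = 0 + 0.884 + 1.0296 + 0 + 3.264 + 3.8016
 = 8.9792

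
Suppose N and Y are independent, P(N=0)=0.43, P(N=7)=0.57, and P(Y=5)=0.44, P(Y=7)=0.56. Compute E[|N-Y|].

3.1332

E[|N-Y|] = Σ_n Σ_y |n-y| · P(N=n)P(Y=y)
 = 5·0.1892 + 7·0.2408 + 2·0.2508 + 0·0.3192
 = 0.946 + 1.6856 + 0.5016 + 0
 = 3.1332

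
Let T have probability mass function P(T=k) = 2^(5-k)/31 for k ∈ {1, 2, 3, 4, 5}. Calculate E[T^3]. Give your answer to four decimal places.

14.2258

E[T^3] = Σ t^3·P(T=t)
 = 1·16/31 + 8·8/31 + 27·4/31 + 64·2/31 + 125·1/31
 = 16/31 + 64/31 + 108/31 + 128/31 + 125/31
 = 441/31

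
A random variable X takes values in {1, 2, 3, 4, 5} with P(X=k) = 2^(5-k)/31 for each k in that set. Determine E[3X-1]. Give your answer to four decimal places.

4.5161

E[3X-1] = Σ (3x-1)·P(X=x)
 = 2·16/31 + 5·8/31 + 8·4/31 + 11·2/31 + 14·1/31
 = 32/31 + 40/31 + 32/31 + 22/31 + 14/31
 = 140/31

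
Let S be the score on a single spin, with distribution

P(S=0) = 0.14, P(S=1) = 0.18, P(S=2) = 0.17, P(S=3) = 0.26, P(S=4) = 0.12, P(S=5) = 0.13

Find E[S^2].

8.37

E[S^2] = Σ s^2·P(S=s)
 = 0·0.14 + 1·0.18 + 4·0.17 + 9·0.26 + 16·0.12 + 25·0.13
 = 0 + 0.18 + 0.68 + 2.34 + 1.92 + 3.25
 = 8.37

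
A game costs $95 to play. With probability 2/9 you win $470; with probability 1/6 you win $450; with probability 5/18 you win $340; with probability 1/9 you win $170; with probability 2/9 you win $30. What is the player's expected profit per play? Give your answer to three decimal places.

204.444

E[payout] = 470·2/9 + 450·1/6 + 340·5/18 + 170·1/9 + 30·2/9
 = 940/9 + 75 + 850/9 + 170/9 + 20/3
 = 2695/9
Net = 2695/9 - 95 = 1840/9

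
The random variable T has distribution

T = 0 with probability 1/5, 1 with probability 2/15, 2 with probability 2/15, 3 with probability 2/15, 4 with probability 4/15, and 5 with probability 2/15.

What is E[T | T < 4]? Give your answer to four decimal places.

P(T < 4) = 1/5 + 2/15 + 2/15 + 2/15 = 3/5.
E[T | T < 4] = [0·1/5 + 1·2/15 + 2·2/15 + 3·2/15] / (3/5)
 = 4/5 / (3/5)
 = 4/3

1.3333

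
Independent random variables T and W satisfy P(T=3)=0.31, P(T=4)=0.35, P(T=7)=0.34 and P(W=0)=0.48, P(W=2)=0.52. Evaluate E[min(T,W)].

E[min(T,W)] = Σ_t Σ_w min(t,w) · P(T=t)P(W=w)
 = 0·0.1488 + 2·0.1612 + 0·0.168 + 2·0.182 + 0·0.1632 + 2·0.1768
 = 0 + 0.3224 + 0 + 0.364 + 0 + 0.3536
 = 1.04

1.04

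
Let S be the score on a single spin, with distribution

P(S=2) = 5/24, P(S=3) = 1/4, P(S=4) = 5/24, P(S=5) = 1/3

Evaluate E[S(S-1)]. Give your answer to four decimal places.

11.0833

E[S(S-1)] = Σ s(s-1)·P(S=s)
 = 2·5/24 + 6·1/4 + 12·5/24 + 20·1/3
 = 5/12 + 3/2 + 5/2 + 20/3
 = 133/12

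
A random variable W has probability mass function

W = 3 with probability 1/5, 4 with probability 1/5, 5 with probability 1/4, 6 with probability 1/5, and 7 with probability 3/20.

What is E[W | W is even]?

P(W is even) = 1/5 + 1/5 = 2/5.
E[W | W is even] = [4·1/5 + 6·1/5] / (2/5)
 = 2 / (2/5)
 = 5

5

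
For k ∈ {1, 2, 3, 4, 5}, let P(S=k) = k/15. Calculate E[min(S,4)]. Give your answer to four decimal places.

3.3333

E[min(S,4)] = Σ min(s,4)·P(S=s)
 = 1·1/15 + 2·2/15 + 3·1/5 + 4·4/15 + 4·1/3
 = 1/15 + 4/15 + 3/5 + 16/15 + 4/3
 = 10/3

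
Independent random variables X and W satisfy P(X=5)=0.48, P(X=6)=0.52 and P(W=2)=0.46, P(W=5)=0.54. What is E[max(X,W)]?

5.52

E[max(X,W)] = Σ_x Σ_w max(x,w) · P(X=x)P(W=w)
 = 5·0.2208 + 5·0.2592 + 6·0.2392 + 6·0.2808
 = 1.104 + 1.296 + 1.4352 + 1.6848
 = 5.52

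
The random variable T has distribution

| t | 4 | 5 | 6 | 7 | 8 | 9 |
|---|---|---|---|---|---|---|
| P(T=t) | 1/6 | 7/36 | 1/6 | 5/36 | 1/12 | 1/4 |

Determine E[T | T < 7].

P(T < 7) = 1/6 + 7/36 + 1/6 = 19/36.
E[T | T < 7] = [4·1/6 + 5·7/36 + 6·1/6] / (19/36)
 = 95/36 / (19/36)
 = 5

5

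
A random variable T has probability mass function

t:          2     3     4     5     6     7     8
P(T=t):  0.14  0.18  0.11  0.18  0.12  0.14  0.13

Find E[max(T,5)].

5.79

E[max(T,5)] = Σ max(t,5)·P(T=t)
 = 5·0.14 + 5·0.18 + 5·0.11 + 5·0.18 + 6·0.12 + 7·0.14 + 8·0.13
 = 0.7 + 0.9 + 0.55 + 0.9 + 0.72 + 0.98 + 1.04
 = 5.79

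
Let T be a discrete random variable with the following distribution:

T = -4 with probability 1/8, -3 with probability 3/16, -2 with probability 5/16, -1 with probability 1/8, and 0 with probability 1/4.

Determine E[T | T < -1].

-2.7

P(T < -1) = 1/8 + 3/16 + 5/16 = 5/8.
E[T | T < -1] = [(-4)·1/8 + (-3)·3/16 + (-2)·5/16] / (5/8)
 = -27/16 / (5/8)
 = -27/10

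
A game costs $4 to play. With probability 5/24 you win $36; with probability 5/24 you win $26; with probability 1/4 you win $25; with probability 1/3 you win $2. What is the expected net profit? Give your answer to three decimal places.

E[payout] = 36·5/24 + 26·5/24 + 25·1/4 + 2·1/3
 = 15/2 + 65/12 + 25/4 + 2/3
 = 119/6
Net = 119/6 - 4 = 95/6

15.833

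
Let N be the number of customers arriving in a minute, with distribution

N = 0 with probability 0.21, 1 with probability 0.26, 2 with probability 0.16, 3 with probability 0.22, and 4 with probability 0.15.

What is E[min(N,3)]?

E[min(N,3)] = Σ min(n,3)·P(N=n)
 = 0·0.21 + 1·0.26 + 2·0.16 + 3·0.22 + 3·0.15
 = 0 + 0.26 + 0.32 + 0.66 + 0.45
 = 1.69

1.69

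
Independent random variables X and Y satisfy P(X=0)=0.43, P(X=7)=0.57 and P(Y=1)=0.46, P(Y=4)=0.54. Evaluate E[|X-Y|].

E[|X-Y|] = Σ_x Σ_y |x-y| · P(X=x)P(Y=y)
 = 1·0.1978 + 4·0.2322 + 6·0.2622 + 3·0.3078
 = 0.1978 + 0.9288 + 1.5732 + 0.9234
 = 3.6232

3.6232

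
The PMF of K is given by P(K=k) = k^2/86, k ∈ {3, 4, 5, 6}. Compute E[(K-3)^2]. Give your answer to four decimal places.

5.1163

E[(K-3)^2] = Σ (k-3)^2·P(K=k)
 = 0·9/86 + 1·8/43 + 4·25/86 + 9·18/43
 = 0 + 8/43 + 50/43 + 162/43
 = 220/43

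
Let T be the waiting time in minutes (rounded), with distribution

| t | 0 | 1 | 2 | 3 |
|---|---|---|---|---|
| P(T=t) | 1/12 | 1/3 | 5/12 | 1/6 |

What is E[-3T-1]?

-6

E[-3T-1] = Σ (-3t-1)·P(T=t)
 = (-1)·1/12 + (-4)·1/3 + (-7)·5/12 + (-10)·1/6
 = (-1/12) + (-4/3) + (-35/12) + (-5/3)
 = -6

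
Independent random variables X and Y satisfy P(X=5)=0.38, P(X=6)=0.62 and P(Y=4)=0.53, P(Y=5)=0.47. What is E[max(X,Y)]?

5.62

E[max(X,Y)] = Σ_x Σ_y max(x,y) · P(X=x)P(Y=y)
 = 5·0.2014 + 5·0.1786 + 6·0.3286 + 6·0.2914
 = 1.007 + 0.893 + 1.9716 + 1.7484
 = 5.62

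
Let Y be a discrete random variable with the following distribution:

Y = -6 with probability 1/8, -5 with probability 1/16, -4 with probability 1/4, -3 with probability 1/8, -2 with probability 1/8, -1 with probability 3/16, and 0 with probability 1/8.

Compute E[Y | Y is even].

P(Y is even) = 1/8 + 1/4 + 1/8 + 1/8 = 5/8.
E[Y | Y is even] = [(-6)·1/8 + (-4)·1/4 + (-2)·1/8 + 0·1/8] / (5/8)
 = -2 / (5/8)
 = -16/5

-3.2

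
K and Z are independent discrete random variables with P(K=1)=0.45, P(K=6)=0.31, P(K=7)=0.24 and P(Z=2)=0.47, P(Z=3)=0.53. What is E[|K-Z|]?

2.837

E[|K-Z|] = Σ_k Σ_z |k-z| · P(K=k)P(Z=z)
 = 1·0.2115 + 2·0.2385 + 4·0.1457 + 3·0.1643 + 5·0.1128 + 4·0.1272
 = 0.2115 + 0.477 + 0.5828 + 0.4929 + 0.564 + 0.5088
 = 2.837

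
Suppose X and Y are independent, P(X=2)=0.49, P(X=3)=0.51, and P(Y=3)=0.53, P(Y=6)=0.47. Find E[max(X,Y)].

4.41

E[max(X,Y)] = Σ_x Σ_y max(x,y) · P(X=x)P(Y=y)
 = 3·0.2597 + 6·0.2303 + 3·0.2703 + 6·0.2397
 = 0.7791 + 1.3818 + 0.8109 + 1.4382
 = 4.41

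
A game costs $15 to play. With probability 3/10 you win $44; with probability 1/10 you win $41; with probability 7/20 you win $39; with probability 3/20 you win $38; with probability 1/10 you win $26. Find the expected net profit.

24.25

E[payout] = 44·3/10 + 41·1/10 + 39·7/20 + 38·3/20 + 26·1/10
 = 66/5 + 41/10 + 273/20 + 57/10 + 13/5
 = 157/4
Net = 157/4 - 15 = 97/4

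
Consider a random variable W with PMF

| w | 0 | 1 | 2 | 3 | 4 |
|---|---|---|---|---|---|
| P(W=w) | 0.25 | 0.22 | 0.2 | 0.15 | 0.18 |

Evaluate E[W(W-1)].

E[W(W-1)] = Σ w(w-1)·P(W=w)
 = 0·0.25 + 0·0.22 + 2·0.2 + 6·0.15 + 12·0.18
 = 0 + 0 + 0.4 + 0.9 + 2.16
 = 3.46

3.46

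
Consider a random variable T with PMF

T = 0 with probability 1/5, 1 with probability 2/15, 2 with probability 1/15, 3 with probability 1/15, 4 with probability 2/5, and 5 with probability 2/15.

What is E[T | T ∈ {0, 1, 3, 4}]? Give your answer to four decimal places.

P(T ∈ {0, 1, 3, 4}) = 1/5 + 2/15 + 1/15 + 2/5 = 4/5.
E[T | T ∈ {0, 1, 3, 4}] = [0·1/5 + 1·2/15 + 3·1/15 + 4·2/5] / (4/5)
 = 29/15 / (4/5)
 = 29/12

2.4167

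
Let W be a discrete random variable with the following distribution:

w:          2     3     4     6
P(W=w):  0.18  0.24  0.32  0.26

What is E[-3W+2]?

-9.76

E[-3W+2] = Σ (-3w+2)·P(W=w)
 = (-4)·0.18 + (-7)·0.24 + (-10)·0.32 + (-16)·0.26
 = (-0.72) + (-1.68) + (-3.2) + (-4.16)
 = -9.76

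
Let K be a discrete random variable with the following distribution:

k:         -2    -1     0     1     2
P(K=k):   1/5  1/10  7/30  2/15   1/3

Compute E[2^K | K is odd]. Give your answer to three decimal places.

1.357

P(K is odd) = 1/10 + 2/15 = 7/30.
E[2^K | K is odd] = [1/2·1/10 + 2·2/15] / (7/30)
 = 19/60 / (7/30)
 = 19/14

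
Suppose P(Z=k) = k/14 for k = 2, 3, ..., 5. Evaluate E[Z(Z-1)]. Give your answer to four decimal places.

12.1429

E[Z(Z-1)] = Σ z(z-1)·P(Z=z)
 = 2·1/7 + 6·3/14 + 12·2/7 + 20·5/14
 = 2/7 + 9/7 + 24/7 + 50/7
 = 85/7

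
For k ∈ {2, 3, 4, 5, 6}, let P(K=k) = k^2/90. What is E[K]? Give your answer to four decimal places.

E[K] = Σ k·P(K=k)
 = 2·2/45 + 3·1/10 + 4·8/45 + 5·5/18 + 6·2/5
 = 4/45 + 3/10 + 32/45 + 25/18 + 12/5
 = 44/9

4.8889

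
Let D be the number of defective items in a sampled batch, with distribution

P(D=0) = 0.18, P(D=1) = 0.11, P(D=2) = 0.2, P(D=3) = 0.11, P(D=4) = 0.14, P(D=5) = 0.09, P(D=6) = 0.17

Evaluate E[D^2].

12.51

E[D^2] = Σ d^2·P(D=d)
 = 0·0.18 + 1·0.11 + 4·0.2 + 9·0.11 + 16·0.14 + 25·0.09 + 36·0.17
 = 0 + 0.11 + 0.8 + 0.99 + 2.24 + 2.25 + 6.12
 = 12.51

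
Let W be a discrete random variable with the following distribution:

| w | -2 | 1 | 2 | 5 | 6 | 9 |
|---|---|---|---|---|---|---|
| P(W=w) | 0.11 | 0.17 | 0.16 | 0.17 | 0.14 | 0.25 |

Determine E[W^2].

30.79

E[W^2] = Σ w^2·P(W=w)
 = 4·0.11 + 1·0.17 + 4·0.16 + 25·0.17 + 36·0.14 + 81·0.25
 = 0.44 + 0.17 + 0.64 + 4.25 + 5.04 + 20.25
 = 30.79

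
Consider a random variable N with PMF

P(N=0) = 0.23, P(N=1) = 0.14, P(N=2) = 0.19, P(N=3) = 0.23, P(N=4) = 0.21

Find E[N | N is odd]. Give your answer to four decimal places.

2.2432

P(N is odd) = 0.14 + 0.23 = 0.37.
E[N | N is odd] = [1·0.14 + 3·0.23] / 0.37
 = 0.83 / 0.37
 = 83/37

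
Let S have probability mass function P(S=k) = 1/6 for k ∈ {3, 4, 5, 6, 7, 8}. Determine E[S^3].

214.5

E[S^3] = Σ s^3·P(S=s)
 = 27·1/6 + 64·1/6 + 125·1/6 + 216·1/6 + 343·1/6 + 512·1/6
 = 9/2 + 32/3 + 125/6 + 36 + 343/6 + 256/3
 = 429/2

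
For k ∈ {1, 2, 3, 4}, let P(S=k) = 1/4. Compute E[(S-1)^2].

E[(S-1)^2] = Σ (s-1)^2·P(S=s)
 = 0·1/4 + 1·1/4 + 4·1/4 + 9·1/4
 = 0 + 1/4 + 1 + 9/4
 = 7/2

3.5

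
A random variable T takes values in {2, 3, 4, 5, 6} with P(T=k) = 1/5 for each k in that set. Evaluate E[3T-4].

E[3T-4] = Σ (3t-4)·P(T=t)
 = 2·1/5 + 5·1/5 + 8·1/5 + 11·1/5 + 14·1/5
 = 2/5 + 1 + 8/5 + 11/5 + 14/5
 = 8

8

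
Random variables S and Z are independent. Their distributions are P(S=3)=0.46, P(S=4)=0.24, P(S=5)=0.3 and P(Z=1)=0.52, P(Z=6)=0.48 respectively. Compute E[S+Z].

7.24

E[S+Z] = Σ_s Σ_z (s+z) · P(S=s)P(Z=z)
 = 4·0.2392 + 9·0.2208 + 5·0.1248 + 10·0.1152 + 6·0.156 + 11·0.144
 = 0.9568 + 1.9872 + 0.624 + 1.152 + 0.936 + 1.584
 = 7.24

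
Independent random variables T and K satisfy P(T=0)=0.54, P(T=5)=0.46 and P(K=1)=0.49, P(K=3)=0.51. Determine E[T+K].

4.32

E[T+K] = Σ_t Σ_k (t+k) · P(T=t)P(K=k)
 = 1·0.2646 + 3·0.2754 + 6·0.2254 + 8·0.2346
 = 0.2646 + 0.8262 + 1.3524 + 1.8768
 = 4.32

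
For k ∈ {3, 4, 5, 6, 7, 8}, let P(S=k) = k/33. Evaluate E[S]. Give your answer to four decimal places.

6.0303

E[S] = Σ s·P(S=s)
 = 3·1/11 + 4·4/33 + 5·5/33 + 6·2/11 + 7·7/33 + 8·8/33
 = 3/11 + 16/33 + 25/33 + 12/11 + 49/33 + 64/33
 = 199/33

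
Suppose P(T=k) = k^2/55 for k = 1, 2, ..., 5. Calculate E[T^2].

17.8

E[T^2] = Σ t^2·P(T=t)
 = 1·1/55 + 4·4/55 + 9·9/55 + 16·16/55 + 25·5/11
 = 1/55 + 16/55 + 81/55 + 256/55 + 125/11
 = 89/5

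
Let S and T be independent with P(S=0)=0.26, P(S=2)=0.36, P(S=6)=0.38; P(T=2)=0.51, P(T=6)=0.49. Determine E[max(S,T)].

4.7352

E[max(S,T)] = Σ_s Σ_t max(s,t) · P(S=s)P(T=t)
 = 2·0.1326 + 6·0.1274 + 2·0.1836 + 6·0.1764 + 6·0.1938 + 6·0.1862
 = 0.2652 + 0.7644 + 0.3672 + 1.0584 + 1.1628 + 1.1172
 = 4.7352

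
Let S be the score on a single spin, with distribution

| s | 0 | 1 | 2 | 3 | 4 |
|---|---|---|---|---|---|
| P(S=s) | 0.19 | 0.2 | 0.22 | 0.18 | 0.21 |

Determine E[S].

E[S] = Σ s·P(S=s)
 = 0·0.19 + 1·0.2 + 2·0.22 + 3·0.18 + 4·0.21
 = 0 + 0.2 + 0.44 + 0.54 + 0.84
 = 2.02

2.02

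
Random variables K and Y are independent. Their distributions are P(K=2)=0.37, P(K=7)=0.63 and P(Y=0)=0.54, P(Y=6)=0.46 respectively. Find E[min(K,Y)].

2.0792

E[min(K,Y)] = Σ_k Σ_y min(k,y) · P(K=k)P(Y=y)
 = 0·0.1998 + 2·0.1702 + 0·0.3402 + 6·0.2898
 = 0 + 0.3404 + 0 + 1.7388
 = 2.0792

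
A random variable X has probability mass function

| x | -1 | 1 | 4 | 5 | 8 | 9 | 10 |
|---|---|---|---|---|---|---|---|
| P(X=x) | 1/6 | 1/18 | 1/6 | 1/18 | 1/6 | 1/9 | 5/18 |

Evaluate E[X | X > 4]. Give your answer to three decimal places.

8.818

P(X > 4) = 1/18 + 1/6 + 1/9 + 5/18 = 11/18.
E[X | X > 4] = [5·1/18 + 8·1/6 + 9·1/9 + 10·5/18] / (11/18)
 = 97/18 / (11/18)
 = 97/11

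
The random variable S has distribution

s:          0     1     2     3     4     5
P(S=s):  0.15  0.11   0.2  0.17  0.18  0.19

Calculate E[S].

2.69

E[S] = Σ s·P(S=s)
 = 0·0.15 + 1·0.11 + 2·0.2 + 3·0.17 + 4·0.18 + 5·0.19
 = 0 + 0.11 + 0.4 + 0.51 + 0.72 + 0.95
 = 2.69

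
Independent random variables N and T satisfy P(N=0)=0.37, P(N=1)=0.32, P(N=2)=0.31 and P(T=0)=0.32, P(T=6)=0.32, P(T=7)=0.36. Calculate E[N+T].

5.38

E[N+T] = Σ_n Σ_t (n+t) · P(N=n)P(T=t)
 = 0·0.1184 + 6·0.1184 + 7·0.1332 + 1·0.1024 + 7·0.1024 + 8·0.1152 + 2·0.0992 + 8·0.0992 + 9·0.1116
 = 0 + 0.7104 + 0.9324 + 0.1024 + 0.7168 + 0.9216 + 0.1984 + 0.7936 + 1.0044
 = 5.38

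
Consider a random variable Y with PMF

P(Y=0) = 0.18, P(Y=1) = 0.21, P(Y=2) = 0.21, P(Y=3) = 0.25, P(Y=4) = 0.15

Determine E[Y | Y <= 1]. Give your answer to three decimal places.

0.538

P(Y <= 1) = 0.18 + 0.21 = 0.39.
E[Y | Y <= 1] = [0·0.18 + 1·0.21] / 0.39
 = 0.21 / 0.39
 = 7/13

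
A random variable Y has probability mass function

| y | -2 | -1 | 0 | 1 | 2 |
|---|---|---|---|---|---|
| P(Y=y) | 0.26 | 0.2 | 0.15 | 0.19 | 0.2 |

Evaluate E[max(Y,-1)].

0.13

E[max(Y,-1)] = Σ max(y,-1)·P(Y=y)
 = (-1)·0.26 + (-1)·0.2 + 0·0.15 + 1·0.19 + 2·0.2
 = (-0.26) + (-0.2) + 0 + 0.19 + 0.4
 = 0.13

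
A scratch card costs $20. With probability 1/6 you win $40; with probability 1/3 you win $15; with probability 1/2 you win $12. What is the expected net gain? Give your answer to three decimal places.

-2.333

E[payout] = 40·1/6 + 15·1/3 + 12·1/2
 = 20/3 + 5 + 6
 = 53/3
Net = 53/3 - 20 = -7/3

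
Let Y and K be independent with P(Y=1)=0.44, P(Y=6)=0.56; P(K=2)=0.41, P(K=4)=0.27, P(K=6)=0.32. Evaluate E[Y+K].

E[Y+K] = Σ_y Σ_k (y+k) · P(Y=y)P(K=k)
 = 3·0.1804 + 5·0.1188 + 7·0.1408 + 8·0.2296 + 10·0.1512 + 12·0.1792
 = 0.5412 + 0.594 + 0.9856 + 1.8368 + 1.512 + 2.1504
 = 7.62

7.62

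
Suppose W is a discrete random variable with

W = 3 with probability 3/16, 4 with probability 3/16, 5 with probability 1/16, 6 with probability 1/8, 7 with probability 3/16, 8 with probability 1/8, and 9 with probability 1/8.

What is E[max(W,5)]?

6.375

E[max(W,5)] = Σ max(w,5)·P(W=w)
 = 5·3/16 + 5·3/16 + 5·1/16 + 6·1/8 + 7·3/16 + 8·1/8 + 9·1/8
 = 15/16 + 15/16 + 5/16 + 3/4 + 21/16 + 1 + 9/8
 = 51/8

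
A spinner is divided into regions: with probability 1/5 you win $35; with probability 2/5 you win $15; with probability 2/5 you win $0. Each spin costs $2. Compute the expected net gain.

E[payout] = 35·1/5 + 15·2/5 + 0·2/5
 = 7 + 6 + 0
 = 13
Net = 13 - 2 = 11

11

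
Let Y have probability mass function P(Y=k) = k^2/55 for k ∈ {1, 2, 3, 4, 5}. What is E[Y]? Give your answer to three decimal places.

4.091

E[Y] = Σ y·P(Y=y)
 = 1·1/55 + 2·4/55 + 3·9/55 + 4·16/55 + 5·5/11
 = 1/55 + 8/55 + 27/55 + 64/55 + 25/11
 = 45/11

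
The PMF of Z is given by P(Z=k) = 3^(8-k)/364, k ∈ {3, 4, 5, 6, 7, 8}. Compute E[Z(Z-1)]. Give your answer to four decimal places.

E[Z(Z-1)] = Σ z(z-1)·P(Z=z)
 = 6·243/364 + 12·81/364 + 20·27/364 + 30·9/364 + 42·3/364 + 56·1/364
 = 729/182 + 243/91 + 135/91 + 135/182 + 9/26 + 2/13
 = 1711/182

9.4011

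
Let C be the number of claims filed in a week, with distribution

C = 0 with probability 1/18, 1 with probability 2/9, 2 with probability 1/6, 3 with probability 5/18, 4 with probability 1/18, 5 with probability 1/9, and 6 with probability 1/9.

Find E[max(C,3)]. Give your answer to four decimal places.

3.6111

E[max(C,3)] = Σ max(c,3)·P(C=c)
 = 3·1/18 + 3·2/9 + 3·1/6 + 3·5/18 + 4·1/18 + 5·1/9 + 6·1/9
 = 1/6 + 2/3 + 1/2 + 5/6 + 2/9 + 5/9 + 2/3
 = 65/18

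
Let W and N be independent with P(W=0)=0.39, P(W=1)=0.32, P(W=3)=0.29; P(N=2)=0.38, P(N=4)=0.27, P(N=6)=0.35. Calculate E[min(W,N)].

E[min(W,N)] = Σ_w Σ_n min(w,n) · P(W=w)P(N=n)
 = 0·0.1482 + 0·0.1053 + 0·0.1365 + 1·0.1216 + 1·0.0864 + 1·0.112 + 2·0.1102 + 3·0.0783 + 3·0.1015
 = 0 + 0 + 0 + 0.1216 + 0.0864 + 0.112 + 0.2204 + 0.2349 + 0.3045
 = 1.0798

1.0798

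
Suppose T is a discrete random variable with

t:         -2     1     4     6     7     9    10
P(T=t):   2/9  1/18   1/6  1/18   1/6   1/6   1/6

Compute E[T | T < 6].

P(T < 6) = 2/9 + 1/18 + 1/6 = 4/9.
E[T | T < 6] = [(-2)·2/9 + 1·1/18 + 4·1/6] / (4/9)
 = 5/18 / (4/9)
 = 5/8

0.625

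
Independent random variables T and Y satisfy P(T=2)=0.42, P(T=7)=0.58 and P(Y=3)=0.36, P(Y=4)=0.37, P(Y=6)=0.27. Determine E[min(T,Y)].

E[min(T,Y)] = Σ_t Σ_y min(t,y) · P(T=t)P(Y=y)
 = 2·0.1512 + 2·0.1554 + 2·0.1134 + 3·0.2088 + 4·0.2146 + 6·0.1566
 = 0.3024 + 0.3108 + 0.2268 + 0.6264 + 0.8584 + 0.9396
 = 3.2644

3.2644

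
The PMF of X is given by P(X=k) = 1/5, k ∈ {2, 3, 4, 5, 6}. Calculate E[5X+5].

25

E[5X+5] = Σ (5x+5)·P(X=x)
 = 15·1/5 + 20·1/5 + 25·1/5 + 30·1/5 + 35·1/5
 = 3 + 4 + 5 + 6 + 7
 = 25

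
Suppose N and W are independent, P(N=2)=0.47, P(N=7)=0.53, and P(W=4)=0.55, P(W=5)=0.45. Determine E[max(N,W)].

E[max(N,W)] = Σ_n Σ_w max(n,w) · P(N=n)P(W=w)
 = 4·0.2585 + 5·0.2115 + 7·0.2915 + 7·0.2385
 = 1.034 + 1.0575 + 2.0405 + 1.6695
 = 5.8015

5.8015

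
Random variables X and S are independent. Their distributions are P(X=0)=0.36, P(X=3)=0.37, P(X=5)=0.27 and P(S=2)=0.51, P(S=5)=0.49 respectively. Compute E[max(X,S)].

E[max(X,S)] = Σ_x Σ_s max(x,s) · P(X=x)P(S=s)
 = 2·0.1836 + 5·0.1764 + 3·0.1887 + 5·0.1813 + 5·0.1377 + 5·0.1323
 = 0.3672 + 0.882 + 0.5661 + 0.9065 + 0.6885 + 0.6615
 = 4.0718

4.0718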